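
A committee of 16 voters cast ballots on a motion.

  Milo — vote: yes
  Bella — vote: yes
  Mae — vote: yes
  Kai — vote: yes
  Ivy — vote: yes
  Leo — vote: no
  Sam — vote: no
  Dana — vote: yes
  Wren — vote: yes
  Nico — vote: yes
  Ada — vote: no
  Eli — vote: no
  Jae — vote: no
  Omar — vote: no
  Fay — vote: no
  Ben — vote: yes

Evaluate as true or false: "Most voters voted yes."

The determiner here denotes the relation: |A ∩ B| > |A ∖ B|.
|A| = 16, |A ∩ B| = 9, |A ∖ B| = 7.
9 > 7, so the statement is true.

True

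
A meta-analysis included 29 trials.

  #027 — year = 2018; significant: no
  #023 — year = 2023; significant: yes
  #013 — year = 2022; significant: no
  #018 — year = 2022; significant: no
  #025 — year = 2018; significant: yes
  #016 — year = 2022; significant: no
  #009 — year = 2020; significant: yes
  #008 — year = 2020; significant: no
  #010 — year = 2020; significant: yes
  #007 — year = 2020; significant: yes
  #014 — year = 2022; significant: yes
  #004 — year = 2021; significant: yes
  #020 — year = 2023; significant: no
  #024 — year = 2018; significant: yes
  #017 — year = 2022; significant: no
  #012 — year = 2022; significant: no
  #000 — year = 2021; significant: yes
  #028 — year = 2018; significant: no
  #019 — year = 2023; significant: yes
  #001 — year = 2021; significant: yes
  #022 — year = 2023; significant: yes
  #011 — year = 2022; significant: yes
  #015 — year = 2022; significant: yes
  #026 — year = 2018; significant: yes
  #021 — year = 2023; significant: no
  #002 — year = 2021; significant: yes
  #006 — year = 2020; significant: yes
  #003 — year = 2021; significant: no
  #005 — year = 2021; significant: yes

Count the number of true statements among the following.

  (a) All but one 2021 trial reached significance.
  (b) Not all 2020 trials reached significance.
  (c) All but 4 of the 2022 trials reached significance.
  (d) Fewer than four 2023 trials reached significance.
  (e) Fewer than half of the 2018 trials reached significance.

(a) 2021: |A| = 6, |A ∩ B| = 5; needs |A ∖ B| = 1 — true.
(b) 2020: |A| = 5, |A ∩ B| = 4; needs A ⊄ B (|A ∖ B| ≥ 1) — true.
(c) 2022: |A| = 8, |A ∩ B| = 3; needs |A ∖ B| = 4 — false.
(d) 2023: |A| = 5, |A ∩ B| = 3; needs |A ∩ B| < 4 — true.
(e) 2018: |A| = 5, |A ∩ B| = 3; needs |A ∩ B| < |A ∖ B| — false.

3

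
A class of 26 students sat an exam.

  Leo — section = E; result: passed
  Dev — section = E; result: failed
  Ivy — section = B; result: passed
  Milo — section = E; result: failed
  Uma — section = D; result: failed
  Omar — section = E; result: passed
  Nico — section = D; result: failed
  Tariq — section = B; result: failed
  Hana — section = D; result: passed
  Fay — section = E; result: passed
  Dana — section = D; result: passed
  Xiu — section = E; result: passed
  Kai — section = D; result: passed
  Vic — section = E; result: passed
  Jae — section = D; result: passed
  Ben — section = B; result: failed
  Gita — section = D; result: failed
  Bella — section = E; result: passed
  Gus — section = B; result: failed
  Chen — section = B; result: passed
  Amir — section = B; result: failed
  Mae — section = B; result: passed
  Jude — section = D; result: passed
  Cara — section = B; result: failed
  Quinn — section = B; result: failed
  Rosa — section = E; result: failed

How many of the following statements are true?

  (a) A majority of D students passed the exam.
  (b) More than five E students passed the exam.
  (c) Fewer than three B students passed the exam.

(a) D: |A| = 8, |A ∩ B| = 5; needs |A ∩ B| > |A ∖ B| — true.
(b) E: |A| = 9, |A ∩ B| = 6; needs |A ∩ B| > 5 — true.
(c) B: |A| = 9, |A ∩ B| = 3; needs |A ∩ B| < 3 — false.

2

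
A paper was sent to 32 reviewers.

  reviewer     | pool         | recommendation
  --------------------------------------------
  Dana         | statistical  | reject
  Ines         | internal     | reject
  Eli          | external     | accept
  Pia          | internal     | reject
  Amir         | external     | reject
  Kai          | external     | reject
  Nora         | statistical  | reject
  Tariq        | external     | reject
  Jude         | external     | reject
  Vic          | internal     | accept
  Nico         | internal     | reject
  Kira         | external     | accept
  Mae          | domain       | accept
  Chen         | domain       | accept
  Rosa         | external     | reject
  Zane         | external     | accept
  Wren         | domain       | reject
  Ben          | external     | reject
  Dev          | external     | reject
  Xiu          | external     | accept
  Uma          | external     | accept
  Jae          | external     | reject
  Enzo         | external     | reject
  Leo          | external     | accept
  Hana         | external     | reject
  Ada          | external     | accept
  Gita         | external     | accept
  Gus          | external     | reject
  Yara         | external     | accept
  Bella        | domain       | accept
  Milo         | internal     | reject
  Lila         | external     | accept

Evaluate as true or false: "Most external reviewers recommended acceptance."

Truth condition: |A ∩ B| > |A ∖ B|.
|A| = 21, |A ∩ B| = 10, |A ∖ B| = 11.
10 < 11, so the statement is false.

False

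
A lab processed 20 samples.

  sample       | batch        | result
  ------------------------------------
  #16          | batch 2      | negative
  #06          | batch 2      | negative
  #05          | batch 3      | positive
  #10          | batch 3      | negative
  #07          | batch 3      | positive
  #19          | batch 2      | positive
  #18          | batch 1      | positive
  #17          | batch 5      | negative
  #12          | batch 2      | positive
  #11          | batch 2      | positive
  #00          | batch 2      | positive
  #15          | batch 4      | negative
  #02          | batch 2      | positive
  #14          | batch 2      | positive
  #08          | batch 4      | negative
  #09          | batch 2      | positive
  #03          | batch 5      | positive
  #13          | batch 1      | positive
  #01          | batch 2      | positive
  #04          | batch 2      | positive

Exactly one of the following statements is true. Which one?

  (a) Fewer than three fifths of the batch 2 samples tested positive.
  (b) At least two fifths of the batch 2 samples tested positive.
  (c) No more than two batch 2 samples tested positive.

(b)

|A| = 11, |A ∩ B| = 9, |A ∖ B| = 2.
(a) requires |A ∩ B| / |A| < 3/5: false.
(b) requires |A ∩ B| / |A| ≥ 2/5: true.
(c) requires |A ∩ B| ≤ 2: false.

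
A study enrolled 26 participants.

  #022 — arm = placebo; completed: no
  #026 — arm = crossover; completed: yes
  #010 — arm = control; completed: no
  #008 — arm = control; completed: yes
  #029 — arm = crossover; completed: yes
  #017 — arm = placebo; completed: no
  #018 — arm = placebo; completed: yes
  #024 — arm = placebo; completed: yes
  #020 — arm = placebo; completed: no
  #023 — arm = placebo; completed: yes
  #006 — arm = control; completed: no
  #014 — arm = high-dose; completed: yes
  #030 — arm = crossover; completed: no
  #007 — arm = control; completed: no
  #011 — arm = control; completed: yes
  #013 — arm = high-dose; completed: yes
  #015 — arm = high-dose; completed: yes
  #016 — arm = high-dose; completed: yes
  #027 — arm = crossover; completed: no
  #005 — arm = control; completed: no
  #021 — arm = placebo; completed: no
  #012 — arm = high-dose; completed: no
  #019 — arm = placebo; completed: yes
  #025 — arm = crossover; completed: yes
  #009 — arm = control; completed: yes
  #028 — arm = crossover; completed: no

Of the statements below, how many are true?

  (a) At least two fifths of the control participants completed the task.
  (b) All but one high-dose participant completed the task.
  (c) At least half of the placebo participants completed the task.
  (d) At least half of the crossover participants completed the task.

4

(a) control: |A| = 7, |A ∩ B| = 3; needs |A ∩ B| / |A| ≥ 2/5 — true.
(b) high-dose: |A| = 5, |A ∩ B| = 4; needs |A ∖ B| = 1 — true.
(c) placebo: |A| = 8, |A ∩ B| = 4; needs |A ∩ B| ≥ |A ∖ B| — true.
(d) crossover: |A| = 6, |A ∩ B| = 3; needs |A ∩ B| ≥ |A ∖ B| — true.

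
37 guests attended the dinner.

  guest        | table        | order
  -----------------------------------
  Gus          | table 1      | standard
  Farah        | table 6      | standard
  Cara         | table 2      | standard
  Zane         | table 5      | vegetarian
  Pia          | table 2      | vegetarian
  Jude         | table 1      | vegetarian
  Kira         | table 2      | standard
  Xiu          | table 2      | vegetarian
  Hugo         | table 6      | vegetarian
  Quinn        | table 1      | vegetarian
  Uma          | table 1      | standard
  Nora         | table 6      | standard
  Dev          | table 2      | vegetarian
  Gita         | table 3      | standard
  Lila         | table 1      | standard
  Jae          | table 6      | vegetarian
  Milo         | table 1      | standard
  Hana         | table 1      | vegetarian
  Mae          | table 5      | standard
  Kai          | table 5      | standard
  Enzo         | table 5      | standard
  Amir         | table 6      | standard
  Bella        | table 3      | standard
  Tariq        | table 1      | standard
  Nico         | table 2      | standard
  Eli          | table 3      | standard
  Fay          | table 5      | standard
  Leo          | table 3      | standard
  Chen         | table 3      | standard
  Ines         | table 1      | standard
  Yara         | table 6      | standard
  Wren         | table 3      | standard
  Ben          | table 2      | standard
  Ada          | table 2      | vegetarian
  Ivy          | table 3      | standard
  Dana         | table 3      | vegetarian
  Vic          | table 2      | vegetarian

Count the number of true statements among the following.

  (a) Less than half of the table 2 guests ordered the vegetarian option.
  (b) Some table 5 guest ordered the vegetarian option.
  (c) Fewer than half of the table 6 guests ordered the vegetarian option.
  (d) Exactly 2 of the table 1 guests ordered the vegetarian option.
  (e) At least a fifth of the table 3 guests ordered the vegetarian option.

(a) table 2: |A| = 9, |A ∩ B| = 5; needs |A ∩ B| < |A ∖ B| — false.
(b) table 5: |A| = 5, |A ∩ B| = 1; needs A ∩ B ≠ ∅ (|A ∩ B| ≥ 1) — true.
(c) table 6: |A| = 6, |A ∩ B| = 2; needs |A ∩ B| < |A ∖ B| — true.
(d) table 1: |A| = 9, |A ∩ B| = 3; needs |A ∩ B| = 2 — false.
(e) table 3: |A| = 8, |A ∩ B| = 1; needs |A ∩ B| / |A| ≥ 1/5 — false.

2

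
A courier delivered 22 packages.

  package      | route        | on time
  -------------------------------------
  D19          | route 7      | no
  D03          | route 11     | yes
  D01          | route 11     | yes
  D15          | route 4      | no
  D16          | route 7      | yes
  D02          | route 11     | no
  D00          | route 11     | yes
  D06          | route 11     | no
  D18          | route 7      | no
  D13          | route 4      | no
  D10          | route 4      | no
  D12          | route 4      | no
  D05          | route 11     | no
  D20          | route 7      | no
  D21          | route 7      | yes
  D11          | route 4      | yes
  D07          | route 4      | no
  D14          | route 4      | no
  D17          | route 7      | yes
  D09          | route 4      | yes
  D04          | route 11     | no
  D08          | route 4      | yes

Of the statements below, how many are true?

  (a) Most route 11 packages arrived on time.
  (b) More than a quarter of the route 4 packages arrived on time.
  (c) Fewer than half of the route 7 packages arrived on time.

(a) route 11: |A| = 7, |A ∩ B| = 3; needs |A ∩ B| > |A ∖ B| — false.
(b) route 4: |A| = 9, |A ∩ B| = 3; needs |A ∩ B| / |A| > 1/4 — true.
(c) route 7: |A| = 6, |A ∩ B| = 3; needs |A ∩ B| < |A ∖ B| — false.

1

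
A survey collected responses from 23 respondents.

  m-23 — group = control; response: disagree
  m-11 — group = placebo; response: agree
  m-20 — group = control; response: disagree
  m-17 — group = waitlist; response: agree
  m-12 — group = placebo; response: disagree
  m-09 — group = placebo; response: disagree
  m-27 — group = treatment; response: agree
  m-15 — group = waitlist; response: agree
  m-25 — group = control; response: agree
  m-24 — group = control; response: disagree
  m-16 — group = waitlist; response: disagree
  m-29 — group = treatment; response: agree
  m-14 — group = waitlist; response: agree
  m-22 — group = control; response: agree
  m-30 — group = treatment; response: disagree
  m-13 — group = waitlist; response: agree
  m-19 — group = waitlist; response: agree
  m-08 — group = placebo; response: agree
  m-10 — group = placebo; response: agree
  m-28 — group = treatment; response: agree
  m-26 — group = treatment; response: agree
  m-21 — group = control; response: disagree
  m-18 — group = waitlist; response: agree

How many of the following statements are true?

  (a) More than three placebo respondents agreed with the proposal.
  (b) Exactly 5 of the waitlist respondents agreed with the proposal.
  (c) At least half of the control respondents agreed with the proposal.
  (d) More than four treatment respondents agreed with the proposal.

0

(a) placebo: |A| = 5, |A ∩ B| = 3; needs |A ∩ B| > 3 — false.
(b) waitlist: |A| = 7, |A ∩ B| = 6; needs |A ∩ B| = 5 — false.
(c) control: |A| = 6, |A ∩ B| = 2; needs |A ∩ B| ≥ |A ∖ B| — false.
(d) treatment: |A| = 5, |A ∩ B| = 4; needs |A ∩ B| > 4 — false.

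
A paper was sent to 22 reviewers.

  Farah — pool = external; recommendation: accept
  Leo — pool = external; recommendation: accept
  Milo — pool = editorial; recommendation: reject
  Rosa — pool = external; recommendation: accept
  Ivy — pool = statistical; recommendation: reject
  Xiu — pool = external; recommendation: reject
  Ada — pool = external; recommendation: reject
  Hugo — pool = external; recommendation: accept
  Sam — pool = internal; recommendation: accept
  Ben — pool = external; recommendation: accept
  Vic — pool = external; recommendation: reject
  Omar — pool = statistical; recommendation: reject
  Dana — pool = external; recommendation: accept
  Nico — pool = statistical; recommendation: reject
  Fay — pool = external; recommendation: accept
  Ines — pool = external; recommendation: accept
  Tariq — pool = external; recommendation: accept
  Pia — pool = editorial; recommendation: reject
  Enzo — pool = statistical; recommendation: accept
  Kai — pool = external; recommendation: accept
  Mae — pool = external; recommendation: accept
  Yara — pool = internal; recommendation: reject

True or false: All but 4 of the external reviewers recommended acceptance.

False

'All but 4 of the external reviewers recommended acceptance' holds iff |A ∖ B| = 4.
A (the restrictor) = {Farah, Leo, Rosa, Xiu, Ada, Hugo, Ben, Vic, Dana, Fay, Ines, Tariq, Kai, Mae}, |A| = 14.
A ∖ B = {Xiu, Ada, Vic}, so |A ∖ B| = 3.
|A ∖ B| = 3, so the statement is false.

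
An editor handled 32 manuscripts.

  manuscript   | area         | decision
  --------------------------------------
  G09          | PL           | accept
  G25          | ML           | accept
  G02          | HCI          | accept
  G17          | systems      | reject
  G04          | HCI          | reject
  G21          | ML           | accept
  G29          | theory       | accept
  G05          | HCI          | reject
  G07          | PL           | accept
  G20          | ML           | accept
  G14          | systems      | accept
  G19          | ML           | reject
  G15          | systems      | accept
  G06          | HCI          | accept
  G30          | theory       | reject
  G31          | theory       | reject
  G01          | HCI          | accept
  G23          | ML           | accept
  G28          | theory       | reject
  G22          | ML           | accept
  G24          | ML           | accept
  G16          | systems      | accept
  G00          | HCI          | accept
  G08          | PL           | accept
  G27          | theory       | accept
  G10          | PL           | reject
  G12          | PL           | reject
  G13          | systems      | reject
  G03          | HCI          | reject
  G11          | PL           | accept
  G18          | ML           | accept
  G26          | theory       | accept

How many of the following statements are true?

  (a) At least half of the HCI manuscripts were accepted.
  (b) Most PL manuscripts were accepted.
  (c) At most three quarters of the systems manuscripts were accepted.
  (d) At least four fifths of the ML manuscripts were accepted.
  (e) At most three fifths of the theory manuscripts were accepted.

5

(a) HCI: |A| = 7, |A ∩ B| = 4; needs |A ∩ B| ≥ |A ∖ B| — true.
(b) PL: |A| = 6, |A ∩ B| = 4; needs |A ∩ B| > |A ∖ B| — true.
(c) systems: |A| = 5, |A ∩ B| = 3; needs |A ∩ B| / |A| ≤ 3/4 — true.
(d) ML: |A| = 8, |A ∩ B| = 7; needs |A ∩ B| / |A| ≥ 4/5 — true.
(e) theory: |A| = 6, |A ∩ B| = 3; needs |A ∩ B| / |A| ≤ 3/5 — true.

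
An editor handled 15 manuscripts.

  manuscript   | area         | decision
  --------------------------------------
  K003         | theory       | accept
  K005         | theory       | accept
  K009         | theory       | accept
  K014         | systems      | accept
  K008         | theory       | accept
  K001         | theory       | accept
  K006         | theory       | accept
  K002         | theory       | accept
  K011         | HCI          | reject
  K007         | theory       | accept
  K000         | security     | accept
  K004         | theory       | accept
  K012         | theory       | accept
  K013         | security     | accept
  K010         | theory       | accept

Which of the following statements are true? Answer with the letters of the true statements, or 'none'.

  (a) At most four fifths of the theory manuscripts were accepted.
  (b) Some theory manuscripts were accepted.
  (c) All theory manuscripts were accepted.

(b), (c)

|A| = 11, |A ∩ B| = 11, |A ∖ B| = 0.
(a) |A ∩ B| / |A| ≤ 4/5: fails.
(b) A ∩ B ≠ ∅ (|A ∩ B| ≥ 1): holds.
(c) A ⊆ B, i.e. every element of A is in B (|A ∖ B| = 0): holds.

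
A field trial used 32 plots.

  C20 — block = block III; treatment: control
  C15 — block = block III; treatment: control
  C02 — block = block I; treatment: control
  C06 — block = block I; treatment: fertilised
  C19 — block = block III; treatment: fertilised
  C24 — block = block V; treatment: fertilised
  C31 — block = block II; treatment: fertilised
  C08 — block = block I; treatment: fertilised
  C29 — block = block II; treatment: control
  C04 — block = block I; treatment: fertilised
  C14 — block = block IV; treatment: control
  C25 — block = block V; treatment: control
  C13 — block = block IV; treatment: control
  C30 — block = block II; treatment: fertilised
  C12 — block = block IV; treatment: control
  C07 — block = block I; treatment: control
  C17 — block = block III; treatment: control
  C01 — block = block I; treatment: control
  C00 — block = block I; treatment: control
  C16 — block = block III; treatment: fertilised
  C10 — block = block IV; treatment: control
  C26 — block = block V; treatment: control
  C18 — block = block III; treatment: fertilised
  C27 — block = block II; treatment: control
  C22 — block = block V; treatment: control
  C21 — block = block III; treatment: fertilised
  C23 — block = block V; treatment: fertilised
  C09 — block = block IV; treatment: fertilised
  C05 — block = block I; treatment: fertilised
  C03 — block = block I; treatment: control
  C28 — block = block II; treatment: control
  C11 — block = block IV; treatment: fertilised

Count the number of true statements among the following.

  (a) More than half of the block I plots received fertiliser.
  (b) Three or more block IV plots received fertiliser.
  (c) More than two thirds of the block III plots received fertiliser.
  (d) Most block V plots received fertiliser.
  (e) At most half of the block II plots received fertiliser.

1

(a) block I: |A| = 9, |A ∩ B| = 4; needs |A ∩ B| > |A ∖ B| — false.
(b) block IV: |A| = 6, |A ∩ B| = 2; needs |A ∩ B| ≥ 3 — false.
(c) block III: |A| = 7, |A ∩ B| = 4; needs |A ∩ B| / |A| > 2/3 — false.
(d) block V: |A| = 5, |A ∩ B| = 2; needs |A ∩ B| > |A ∖ B| — false.
(e) block II: |A| = 5, |A ∩ B| = 2; needs |A ∩ B| ≤ |A ∖ B| — true.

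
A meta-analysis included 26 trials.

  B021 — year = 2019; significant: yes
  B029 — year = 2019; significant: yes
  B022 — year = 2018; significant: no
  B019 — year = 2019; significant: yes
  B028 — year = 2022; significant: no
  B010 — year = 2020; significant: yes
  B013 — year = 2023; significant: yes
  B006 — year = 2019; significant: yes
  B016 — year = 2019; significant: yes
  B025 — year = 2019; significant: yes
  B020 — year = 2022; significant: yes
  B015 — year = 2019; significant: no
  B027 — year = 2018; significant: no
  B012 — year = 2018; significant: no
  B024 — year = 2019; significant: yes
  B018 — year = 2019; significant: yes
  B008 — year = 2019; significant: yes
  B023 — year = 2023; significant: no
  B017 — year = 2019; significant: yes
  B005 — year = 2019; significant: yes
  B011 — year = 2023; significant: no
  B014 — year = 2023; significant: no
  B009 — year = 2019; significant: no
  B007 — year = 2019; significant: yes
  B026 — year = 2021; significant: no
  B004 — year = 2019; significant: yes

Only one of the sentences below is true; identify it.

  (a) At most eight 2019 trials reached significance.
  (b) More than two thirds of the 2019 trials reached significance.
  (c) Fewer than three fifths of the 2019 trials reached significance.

(b)

|A| = 15, |A ∩ B| = 13, |A ∖ B| = 2.
(a) requires |A ∩ B| ≤ 8: false.
(b) requires |A ∩ B| / |A| > 2/3: true.
(c) requires |A ∩ B| / |A| < 3/5: false.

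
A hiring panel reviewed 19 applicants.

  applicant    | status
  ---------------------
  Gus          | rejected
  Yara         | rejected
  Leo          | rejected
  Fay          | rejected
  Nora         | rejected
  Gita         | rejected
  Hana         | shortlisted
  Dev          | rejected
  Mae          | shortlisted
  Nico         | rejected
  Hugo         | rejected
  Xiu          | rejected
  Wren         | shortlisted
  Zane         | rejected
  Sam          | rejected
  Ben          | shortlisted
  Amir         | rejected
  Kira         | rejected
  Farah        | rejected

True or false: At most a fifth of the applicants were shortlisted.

Truth condition: |A ∩ B| / |A| ≤ 1/5.
|A| = 19, |A ∩ B| = 4, |A ∖ B| = 15.
|A ∩ B|/|A| = 4/19, so the statement is false.

False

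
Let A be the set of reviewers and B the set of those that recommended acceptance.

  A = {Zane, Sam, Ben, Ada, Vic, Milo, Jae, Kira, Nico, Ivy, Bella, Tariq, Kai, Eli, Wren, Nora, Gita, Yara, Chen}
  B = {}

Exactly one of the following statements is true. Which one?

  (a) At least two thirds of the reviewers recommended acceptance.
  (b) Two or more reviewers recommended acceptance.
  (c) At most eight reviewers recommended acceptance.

(c)

|A| = 19, |A ∩ B| = 0, |A ∖ B| = 19.
(a) requires |A ∩ B| / |A| ≥ 2/3: false.
(b) requires |A ∩ B| ≥ 2: false.
(c) requires |A ∩ B| ≤ 8: true.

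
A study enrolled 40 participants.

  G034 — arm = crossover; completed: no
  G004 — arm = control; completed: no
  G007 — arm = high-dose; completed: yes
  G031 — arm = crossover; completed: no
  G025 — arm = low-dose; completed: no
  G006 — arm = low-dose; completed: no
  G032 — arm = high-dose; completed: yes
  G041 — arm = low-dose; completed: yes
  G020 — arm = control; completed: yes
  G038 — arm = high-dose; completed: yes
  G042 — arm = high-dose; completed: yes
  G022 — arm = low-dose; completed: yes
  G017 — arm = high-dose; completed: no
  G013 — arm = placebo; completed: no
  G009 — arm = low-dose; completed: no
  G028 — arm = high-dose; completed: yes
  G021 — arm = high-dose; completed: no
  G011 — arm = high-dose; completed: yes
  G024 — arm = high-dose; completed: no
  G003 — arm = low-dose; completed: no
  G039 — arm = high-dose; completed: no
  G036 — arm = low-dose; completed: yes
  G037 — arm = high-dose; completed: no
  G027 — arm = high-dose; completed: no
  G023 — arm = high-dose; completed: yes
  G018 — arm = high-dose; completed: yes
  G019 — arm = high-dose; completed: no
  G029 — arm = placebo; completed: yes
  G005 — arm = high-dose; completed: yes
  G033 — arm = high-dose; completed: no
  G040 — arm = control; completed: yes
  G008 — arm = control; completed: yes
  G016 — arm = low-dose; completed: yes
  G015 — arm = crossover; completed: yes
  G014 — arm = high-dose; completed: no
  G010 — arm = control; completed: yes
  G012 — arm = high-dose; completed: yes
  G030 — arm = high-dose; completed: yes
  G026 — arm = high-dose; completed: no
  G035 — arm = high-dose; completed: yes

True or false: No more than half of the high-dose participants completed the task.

The determiner here denotes the relation: |A ∩ B| ≤ |A ∖ B|.
|A| = 22, |A ∩ B| = 12, |A ∖ B| = 10.
12 > 10, so the statement is false.

False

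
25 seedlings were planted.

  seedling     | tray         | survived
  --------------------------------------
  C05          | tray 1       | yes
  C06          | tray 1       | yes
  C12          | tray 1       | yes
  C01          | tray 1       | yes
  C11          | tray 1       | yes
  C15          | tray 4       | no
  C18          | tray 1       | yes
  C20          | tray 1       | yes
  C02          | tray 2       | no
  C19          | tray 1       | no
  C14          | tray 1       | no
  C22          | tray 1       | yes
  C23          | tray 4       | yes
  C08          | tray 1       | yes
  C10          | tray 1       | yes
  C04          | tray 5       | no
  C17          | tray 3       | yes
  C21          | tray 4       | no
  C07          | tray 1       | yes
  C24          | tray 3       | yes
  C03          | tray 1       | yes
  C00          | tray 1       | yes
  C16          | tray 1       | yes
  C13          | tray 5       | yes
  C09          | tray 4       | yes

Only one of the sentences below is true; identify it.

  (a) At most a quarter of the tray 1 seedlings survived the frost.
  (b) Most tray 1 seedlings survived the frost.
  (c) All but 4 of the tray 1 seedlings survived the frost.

|A| = 16, |A ∩ B| = 14, |A ∖ B| = 2.
(a) requires |A ∩ B| / |A| ≤ 1/4: false.
(b) requires |A ∩ B| > |A ∖ B|: true.
(c) requires |A ∖ B| = 4: false.

(b)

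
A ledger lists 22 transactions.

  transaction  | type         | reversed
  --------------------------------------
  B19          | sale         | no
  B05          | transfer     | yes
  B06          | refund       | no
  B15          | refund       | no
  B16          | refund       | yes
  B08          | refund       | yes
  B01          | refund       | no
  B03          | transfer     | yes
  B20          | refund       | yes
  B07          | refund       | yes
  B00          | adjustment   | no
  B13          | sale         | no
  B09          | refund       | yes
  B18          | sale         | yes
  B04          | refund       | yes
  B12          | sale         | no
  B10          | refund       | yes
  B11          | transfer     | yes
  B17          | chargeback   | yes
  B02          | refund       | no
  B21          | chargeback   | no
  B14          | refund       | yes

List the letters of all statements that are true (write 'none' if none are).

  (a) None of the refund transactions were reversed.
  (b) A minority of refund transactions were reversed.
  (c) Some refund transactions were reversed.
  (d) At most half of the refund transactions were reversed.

(c)

|A| = 12, |A ∩ B| = 8, |A ∖ B| = 4.
(a) A ∩ B = ∅ (|A ∩ B| = 0): fails.
(b) |A ∩ B| < |A ∖ B|: fails.
(c) A ∩ B ≠ ∅ (|A ∩ B| ≥ 1): holds.
(d) |A ∩ B| ≤ |A ∖ B|: fails.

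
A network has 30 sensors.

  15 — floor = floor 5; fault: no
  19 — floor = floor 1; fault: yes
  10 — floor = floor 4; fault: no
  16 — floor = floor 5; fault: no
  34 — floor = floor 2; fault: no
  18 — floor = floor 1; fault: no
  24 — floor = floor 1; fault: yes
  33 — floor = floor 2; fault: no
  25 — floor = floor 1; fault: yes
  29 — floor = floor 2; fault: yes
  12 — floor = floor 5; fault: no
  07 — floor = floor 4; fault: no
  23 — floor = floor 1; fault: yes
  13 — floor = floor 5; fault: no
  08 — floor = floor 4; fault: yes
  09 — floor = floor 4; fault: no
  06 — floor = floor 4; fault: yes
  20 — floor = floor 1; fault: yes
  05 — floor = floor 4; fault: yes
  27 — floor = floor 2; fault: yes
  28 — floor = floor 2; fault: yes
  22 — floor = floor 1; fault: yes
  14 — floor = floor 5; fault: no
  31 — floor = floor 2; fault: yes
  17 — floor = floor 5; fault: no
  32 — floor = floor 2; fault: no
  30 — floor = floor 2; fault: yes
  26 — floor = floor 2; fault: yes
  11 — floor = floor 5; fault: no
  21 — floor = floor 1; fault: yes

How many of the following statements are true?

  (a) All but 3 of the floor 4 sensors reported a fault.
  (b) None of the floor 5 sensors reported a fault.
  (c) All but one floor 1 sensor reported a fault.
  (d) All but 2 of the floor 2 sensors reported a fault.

3

(a) floor 4: |A| = 6, |A ∩ B| = 3; needs |A ∖ B| = 3 — true.
(b) floor 5: |A| = 7, |A ∩ B| = 0; needs A ∩ B = ∅ (|A ∩ B| = 0) — true.
(c) floor 1: |A| = 8, |A ∩ B| = 7; needs |A ∖ B| = 1 — true.
(d) floor 2: |A| = 9, |A ∩ B| = 6; needs |A ∖ B| = 2 — false.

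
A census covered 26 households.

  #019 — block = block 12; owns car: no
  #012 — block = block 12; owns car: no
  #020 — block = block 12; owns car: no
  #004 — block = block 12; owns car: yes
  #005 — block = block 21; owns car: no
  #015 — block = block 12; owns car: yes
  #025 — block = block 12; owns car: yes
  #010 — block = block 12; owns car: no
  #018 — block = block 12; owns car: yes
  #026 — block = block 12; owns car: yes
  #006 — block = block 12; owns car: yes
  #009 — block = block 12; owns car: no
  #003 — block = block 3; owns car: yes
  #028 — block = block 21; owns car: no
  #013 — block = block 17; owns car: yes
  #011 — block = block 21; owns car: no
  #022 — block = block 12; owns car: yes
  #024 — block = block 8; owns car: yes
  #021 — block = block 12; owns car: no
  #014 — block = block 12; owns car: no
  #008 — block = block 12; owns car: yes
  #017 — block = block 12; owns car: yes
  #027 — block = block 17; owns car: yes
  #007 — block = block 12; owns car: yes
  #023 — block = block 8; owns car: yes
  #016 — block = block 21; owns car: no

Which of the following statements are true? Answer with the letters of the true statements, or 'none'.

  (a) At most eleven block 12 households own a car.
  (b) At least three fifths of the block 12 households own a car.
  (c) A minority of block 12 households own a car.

|A| = 17, |A ∩ B| = 10, |A ∖ B| = 7.
(a) |A ∩ B| ≤ 11: holds.
(b) |A ∩ B| / |A| ≥ 3/5: fails.
(c) |A ∩ B| < |A ∖ B|: fails.

(a)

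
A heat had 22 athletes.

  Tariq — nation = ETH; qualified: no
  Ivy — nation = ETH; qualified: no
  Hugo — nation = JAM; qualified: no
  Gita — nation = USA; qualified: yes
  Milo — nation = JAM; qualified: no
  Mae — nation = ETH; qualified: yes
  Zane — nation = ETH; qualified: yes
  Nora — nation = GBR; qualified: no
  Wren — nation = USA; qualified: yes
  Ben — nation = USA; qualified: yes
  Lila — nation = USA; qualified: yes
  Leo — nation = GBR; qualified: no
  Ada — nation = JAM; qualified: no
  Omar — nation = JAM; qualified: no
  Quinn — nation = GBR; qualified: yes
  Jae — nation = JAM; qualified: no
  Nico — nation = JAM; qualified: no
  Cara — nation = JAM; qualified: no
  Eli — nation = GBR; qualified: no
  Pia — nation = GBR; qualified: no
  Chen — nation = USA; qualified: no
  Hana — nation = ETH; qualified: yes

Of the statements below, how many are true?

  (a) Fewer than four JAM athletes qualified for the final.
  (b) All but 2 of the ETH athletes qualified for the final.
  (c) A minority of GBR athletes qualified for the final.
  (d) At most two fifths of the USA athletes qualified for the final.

3

(a) JAM: |A| = 7, |A ∩ B| = 0; needs |A ∩ B| < 4 — true.
(b) ETH: |A| = 5, |A ∩ B| = 3; needs |A ∖ B| = 2 — true.
(c) GBR: |A| = 5, |A ∩ B| = 1; needs |A ∩ B| < |A ∖ B| — true.
(d) USA: |A| = 5, |A ∩ B| = 4; needs |A ∩ B| / |A| ≤ 2/5 — false.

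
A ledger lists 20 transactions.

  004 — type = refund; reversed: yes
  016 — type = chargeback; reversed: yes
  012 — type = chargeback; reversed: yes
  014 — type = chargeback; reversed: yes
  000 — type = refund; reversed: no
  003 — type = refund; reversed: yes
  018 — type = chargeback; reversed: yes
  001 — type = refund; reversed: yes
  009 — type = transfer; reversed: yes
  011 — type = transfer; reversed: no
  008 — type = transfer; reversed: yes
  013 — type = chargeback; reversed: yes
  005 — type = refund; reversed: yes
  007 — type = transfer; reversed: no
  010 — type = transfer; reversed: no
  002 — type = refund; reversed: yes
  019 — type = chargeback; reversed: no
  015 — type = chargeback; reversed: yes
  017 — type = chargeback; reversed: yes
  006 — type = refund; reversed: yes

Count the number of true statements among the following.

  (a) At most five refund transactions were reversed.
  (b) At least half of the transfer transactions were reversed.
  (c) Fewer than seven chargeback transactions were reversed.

0

(a) refund: |A| = 7, |A ∩ B| = 6; needs |A ∩ B| ≤ 5 — false.
(b) transfer: |A| = 5, |A ∩ B| = 2; needs |A ∩ B| ≥ |A ∖ B| — false.
(c) chargeback: |A| = 8, |A ∩ B| = 7; needs |A ∩ B| < 7 — false.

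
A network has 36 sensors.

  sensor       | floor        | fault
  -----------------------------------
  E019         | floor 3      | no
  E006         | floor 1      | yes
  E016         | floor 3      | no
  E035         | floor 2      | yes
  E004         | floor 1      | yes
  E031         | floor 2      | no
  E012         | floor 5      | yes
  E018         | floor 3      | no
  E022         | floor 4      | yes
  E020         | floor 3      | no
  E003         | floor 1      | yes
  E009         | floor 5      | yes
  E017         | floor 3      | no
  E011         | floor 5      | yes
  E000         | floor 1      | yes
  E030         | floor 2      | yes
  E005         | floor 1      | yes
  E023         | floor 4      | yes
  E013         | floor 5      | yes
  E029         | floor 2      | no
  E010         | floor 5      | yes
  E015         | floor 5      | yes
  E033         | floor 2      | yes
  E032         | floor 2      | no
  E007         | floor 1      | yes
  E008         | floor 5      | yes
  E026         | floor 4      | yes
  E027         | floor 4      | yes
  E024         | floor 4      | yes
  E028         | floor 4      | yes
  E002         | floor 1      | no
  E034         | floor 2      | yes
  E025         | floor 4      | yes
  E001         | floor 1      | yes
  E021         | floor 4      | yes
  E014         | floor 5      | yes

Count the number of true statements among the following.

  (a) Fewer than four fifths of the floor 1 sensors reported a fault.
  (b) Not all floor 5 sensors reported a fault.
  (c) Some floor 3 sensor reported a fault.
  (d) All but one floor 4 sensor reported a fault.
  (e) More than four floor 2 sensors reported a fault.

(a) floor 1: |A| = 8, |A ∩ B| = 7; needs |A ∩ B| / |A| < 4/5 — false.
(b) floor 5: |A| = 8, |A ∩ B| = 8; needs A ⊄ B (|A ∖ B| ≥ 1) — false.
(c) floor 3: |A| = 5, |A ∩ B| = 0; needs A ∩ B ≠ ∅ (|A ∩ B| ≥ 1) — false.
(d) floor 4: |A| = 8, |A ∩ B| = 8; needs |A ∖ B| = 1 — false.
(e) floor 2: |A| = 7, |A ∩ B| = 4; needs |A ∩ B| > 4 — false.

0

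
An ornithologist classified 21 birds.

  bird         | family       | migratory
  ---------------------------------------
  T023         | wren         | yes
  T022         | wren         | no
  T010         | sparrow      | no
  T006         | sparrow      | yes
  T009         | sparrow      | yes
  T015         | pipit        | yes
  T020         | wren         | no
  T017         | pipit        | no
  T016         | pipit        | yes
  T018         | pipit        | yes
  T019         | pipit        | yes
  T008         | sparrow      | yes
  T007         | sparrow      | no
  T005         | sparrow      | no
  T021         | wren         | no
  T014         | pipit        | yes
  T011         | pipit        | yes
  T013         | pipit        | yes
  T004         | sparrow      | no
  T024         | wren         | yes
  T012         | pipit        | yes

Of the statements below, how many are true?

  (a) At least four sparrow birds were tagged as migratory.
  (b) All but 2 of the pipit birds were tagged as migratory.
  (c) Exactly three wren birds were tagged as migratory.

0

(a) sparrow: |A| = 7, |A ∩ B| = 3; needs |A ∩ B| ≥ 4 — false.
(b) pipit: |A| = 9, |A ∩ B| = 8; needs |A ∖ B| = 2 — false.
(c) wren: |A| = 5, |A ∩ B| = 2; needs |A ∩ B| = 3 — false.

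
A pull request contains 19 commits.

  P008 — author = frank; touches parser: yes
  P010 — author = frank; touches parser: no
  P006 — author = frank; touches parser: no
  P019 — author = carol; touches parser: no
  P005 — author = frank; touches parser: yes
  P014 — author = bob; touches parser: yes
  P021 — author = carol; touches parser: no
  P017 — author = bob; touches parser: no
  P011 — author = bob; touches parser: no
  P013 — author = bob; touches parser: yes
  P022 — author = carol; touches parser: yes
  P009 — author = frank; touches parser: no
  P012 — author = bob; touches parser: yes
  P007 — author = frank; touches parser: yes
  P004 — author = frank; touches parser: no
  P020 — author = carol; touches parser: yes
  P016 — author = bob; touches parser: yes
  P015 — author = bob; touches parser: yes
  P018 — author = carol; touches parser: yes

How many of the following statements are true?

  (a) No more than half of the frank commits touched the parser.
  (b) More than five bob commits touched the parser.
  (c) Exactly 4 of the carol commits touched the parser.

(a) frank: |A| = 7, |A ∩ B| = 3; needs |A ∩ B| ≤ |A ∖ B| — true.
(b) bob: |A| = 7, |A ∩ B| = 5; needs |A ∩ B| > 5 — false.
(c) carol: |A| = 5, |A ∩ B| = 3; needs |A ∩ B| = 4 — false.

1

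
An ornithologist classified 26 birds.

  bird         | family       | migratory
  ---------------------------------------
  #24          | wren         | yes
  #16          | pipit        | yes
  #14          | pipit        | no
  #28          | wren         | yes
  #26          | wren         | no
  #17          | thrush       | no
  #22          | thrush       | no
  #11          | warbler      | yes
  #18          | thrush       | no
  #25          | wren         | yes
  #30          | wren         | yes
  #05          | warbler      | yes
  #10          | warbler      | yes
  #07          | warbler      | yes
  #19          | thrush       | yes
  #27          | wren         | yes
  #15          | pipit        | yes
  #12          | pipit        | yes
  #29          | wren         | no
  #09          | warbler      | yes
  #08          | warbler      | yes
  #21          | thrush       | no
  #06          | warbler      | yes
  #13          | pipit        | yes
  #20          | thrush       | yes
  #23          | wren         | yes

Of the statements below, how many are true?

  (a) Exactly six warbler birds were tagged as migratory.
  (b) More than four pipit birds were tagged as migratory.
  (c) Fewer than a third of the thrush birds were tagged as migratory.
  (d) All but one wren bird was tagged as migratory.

0

(a) warbler: |A| = 7, |A ∩ B| = 7; needs |A ∩ B| = 6 — false.
(b) pipit: |A| = 5, |A ∩ B| = 4; needs |A ∩ B| > 4 — false.
(c) thrush: |A| = 6, |A ∩ B| = 2; needs |A ∩ B| / |A| < 1/3 — false.
(d) wren: |A| = 8, |A ∩ B| = 6; needs |A ∖ B| = 1 — false.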